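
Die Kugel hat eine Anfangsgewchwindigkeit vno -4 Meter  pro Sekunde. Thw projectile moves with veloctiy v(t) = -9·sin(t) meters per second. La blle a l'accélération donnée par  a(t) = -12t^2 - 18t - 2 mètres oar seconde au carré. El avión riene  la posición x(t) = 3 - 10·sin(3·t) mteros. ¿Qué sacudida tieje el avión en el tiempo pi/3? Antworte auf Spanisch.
Debemos derivar nuestra ecuación de la posición x(t) = 3 - 10·sin(3·t) 3 veces. La derivada de la posición da la velocidad: v(t) = -30·cos(3·t). La derivada de la velocidad da la aceleración: a(t) = 90·sin(3·t). Tomando d/dt de a(t), encontramos j(t) = 270·cos(3·t). De la ecuación de la sacudida j(t) = 270·cos(3·t), sustituimos t = pi/3 para obtener j = -270.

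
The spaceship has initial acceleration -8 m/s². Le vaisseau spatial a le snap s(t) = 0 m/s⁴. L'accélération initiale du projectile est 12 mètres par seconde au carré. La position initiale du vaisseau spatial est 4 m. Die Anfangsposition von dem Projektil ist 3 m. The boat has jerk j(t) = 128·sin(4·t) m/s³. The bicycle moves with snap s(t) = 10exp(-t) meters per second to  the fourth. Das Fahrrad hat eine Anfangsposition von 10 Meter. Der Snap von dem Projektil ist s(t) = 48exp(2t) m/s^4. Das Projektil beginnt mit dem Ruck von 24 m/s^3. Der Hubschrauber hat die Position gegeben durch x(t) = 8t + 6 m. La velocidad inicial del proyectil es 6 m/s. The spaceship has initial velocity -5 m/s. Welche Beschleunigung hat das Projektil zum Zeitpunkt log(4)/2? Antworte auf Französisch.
Nous devons trouver l'intégrale de notre équation du snap s(t) = 48·exp(2·t) 2 fois. L'intégrale du snap est le jerk. En utilisant j(0) = 24, nous obtenons j(t) = 24·exp(2·t). En intégrant le jerk et en utilisant la condition initiale a(0) = 12, nous obtenons a(t) = 12·exp(2·t). Nous avons l'accélération a(t) = 12·exp(2·t). En substituant t = log(4)/2: a(log(4)/2) = 48.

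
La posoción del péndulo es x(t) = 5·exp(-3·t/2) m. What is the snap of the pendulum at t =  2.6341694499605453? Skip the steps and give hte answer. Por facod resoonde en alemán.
Der Snap bei t = 2.6341694499605453 ist s = 0.486773756245898.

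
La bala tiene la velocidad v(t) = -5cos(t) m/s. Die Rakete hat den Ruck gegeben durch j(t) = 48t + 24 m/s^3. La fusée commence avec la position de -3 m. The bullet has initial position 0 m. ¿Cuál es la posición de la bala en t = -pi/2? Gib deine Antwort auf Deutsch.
Ausgehend von der Geschwindigkeit v(t) = -5·cos(t), nehmen wir 1 Integral. Mit ∫v(t)dt und Anwendung von x(0) = 0, finden wir x(t) = -5·sin(t). Mit x(t) = -5·sin(t) und Einsetzen von t = -pi/2, finden wir x = 5.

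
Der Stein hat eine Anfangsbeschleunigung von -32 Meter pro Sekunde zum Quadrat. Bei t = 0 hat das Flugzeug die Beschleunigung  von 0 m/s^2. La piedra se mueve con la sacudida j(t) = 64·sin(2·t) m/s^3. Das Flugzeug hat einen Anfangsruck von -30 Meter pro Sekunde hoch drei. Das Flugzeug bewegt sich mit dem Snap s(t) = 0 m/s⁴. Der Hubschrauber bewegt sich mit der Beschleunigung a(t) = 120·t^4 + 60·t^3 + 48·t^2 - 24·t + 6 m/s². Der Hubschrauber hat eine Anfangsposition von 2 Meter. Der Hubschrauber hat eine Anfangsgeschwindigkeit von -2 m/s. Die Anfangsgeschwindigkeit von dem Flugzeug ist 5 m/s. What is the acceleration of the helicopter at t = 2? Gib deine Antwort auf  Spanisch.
Tenemos la aceleración a(t) = 120·t^4 + 60·t^3 + 48·t^2 - 24·t + 6. Sustituyendo t = 2: a(2) = 2550.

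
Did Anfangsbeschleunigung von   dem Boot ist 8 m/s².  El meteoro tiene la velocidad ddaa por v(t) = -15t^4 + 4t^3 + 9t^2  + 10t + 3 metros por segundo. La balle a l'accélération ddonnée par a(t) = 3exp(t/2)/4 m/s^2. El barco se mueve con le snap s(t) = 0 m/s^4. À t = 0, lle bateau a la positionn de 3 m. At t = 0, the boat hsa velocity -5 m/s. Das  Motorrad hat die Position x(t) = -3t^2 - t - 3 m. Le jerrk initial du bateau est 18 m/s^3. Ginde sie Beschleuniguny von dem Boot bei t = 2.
Wir müssen unsere Gleichung für den Snap s(t) = 0 2-mal integrieren. Das Integral von dem Snap, mit j(0) = 18, ergibt den Ruck: j(t) = 18. Die Stammfunktion von dem Ruck ist die Beschleunigung. Mit a(0) = 8 erhalten wir a(t) = 18·t + 8. Mit a(t) = 18·t + 8 und Einsetzen von t = 2, finden wir a = 44.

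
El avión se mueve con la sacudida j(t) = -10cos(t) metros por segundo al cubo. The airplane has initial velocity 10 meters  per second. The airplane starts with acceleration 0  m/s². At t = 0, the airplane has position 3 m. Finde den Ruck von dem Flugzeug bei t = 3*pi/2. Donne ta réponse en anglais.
We have jerk j(t) = -10·cos(t). Substituting t = 3*pi/2: j(3*pi/2) = 0.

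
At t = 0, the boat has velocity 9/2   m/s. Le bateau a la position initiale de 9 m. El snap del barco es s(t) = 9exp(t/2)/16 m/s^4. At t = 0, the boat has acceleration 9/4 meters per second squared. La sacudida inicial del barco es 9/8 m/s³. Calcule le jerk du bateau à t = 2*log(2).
Pour résoudre ceci, nous devons prendre 1 intégrale de notre équation du snap s(t) = 9·exp(t/2)/16. L'intégrale du snap, avec j(0) = 9/8, donne le jerk: j(t) = 9·exp(t/2)/8. Nous avons le jerk j(t) = 9·exp(t/2)/8. En substituant t = 2*log(2): j(2*log(2)) = 9/4.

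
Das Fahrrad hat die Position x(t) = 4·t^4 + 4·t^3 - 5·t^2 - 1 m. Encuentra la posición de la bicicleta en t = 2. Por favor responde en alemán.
Wir haben die Position x(t) = 4·t^4 + 4·t^3 - 5·t^2 - 1. Durch Einsetzen von t = 2: x(2) = 75.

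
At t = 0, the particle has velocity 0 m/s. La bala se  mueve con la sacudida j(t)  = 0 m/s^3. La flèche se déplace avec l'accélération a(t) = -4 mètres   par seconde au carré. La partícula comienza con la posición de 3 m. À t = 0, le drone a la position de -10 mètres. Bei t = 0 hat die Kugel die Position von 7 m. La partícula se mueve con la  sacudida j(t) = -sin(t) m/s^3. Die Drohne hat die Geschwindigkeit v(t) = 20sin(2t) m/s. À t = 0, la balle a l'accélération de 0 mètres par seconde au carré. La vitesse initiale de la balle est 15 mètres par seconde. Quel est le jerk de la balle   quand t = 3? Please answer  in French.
Nous avons le jerk j(t) = 0. En substituant t = 3: j(3) = 0.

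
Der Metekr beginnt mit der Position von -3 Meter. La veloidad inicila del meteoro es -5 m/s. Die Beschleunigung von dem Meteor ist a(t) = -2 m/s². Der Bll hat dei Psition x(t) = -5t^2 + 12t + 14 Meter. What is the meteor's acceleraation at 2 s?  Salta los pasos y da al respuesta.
The acceleration at t = 2 is a = -2.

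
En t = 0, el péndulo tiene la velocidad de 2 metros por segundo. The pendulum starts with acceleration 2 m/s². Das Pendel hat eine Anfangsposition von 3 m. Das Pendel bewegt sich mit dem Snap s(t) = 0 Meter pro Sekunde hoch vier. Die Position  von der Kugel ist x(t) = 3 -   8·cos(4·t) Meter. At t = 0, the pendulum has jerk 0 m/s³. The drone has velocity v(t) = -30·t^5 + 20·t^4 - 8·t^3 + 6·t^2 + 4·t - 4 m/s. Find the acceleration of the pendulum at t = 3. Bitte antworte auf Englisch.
We must find the antiderivative of our snap equation s(t) = 0 2 times. The antiderivative of snap, with j(0) = 0, gives jerk: j(t) = 0. The antiderivative of jerk is acceleration. Using a(0) = 2, we get a(t) = 2. Using a(t) = 2 and substituting t = 3, we find a = 2.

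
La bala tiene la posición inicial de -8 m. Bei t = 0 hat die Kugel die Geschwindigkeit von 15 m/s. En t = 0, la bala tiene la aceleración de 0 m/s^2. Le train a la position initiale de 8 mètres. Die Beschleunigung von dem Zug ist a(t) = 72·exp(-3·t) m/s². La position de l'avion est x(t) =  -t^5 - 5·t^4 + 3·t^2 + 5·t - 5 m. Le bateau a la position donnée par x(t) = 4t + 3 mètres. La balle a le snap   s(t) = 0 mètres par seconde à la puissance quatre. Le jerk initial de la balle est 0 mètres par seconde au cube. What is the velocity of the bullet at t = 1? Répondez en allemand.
Um dies zu lösen, müssen wir 3 Stammfunktionen unserer Gleichung für den Snap s(t) = 0 finden. Mit ∫s(t)dt und Anwendung von j(0) = 0, finden wir j(t) = 0. Das Integral von dem Ruck ist die Beschleunigung. Mit a(0) = 0 erhalten wir a(t) = 0. Mit ∫a(t)dt und Anwendung von v(0) = 15, finden wir v(t) = 15. Wir haben die Geschwindigkeit v(t) = 15. Durch Einsetzen von t = 1: v(1) = 15.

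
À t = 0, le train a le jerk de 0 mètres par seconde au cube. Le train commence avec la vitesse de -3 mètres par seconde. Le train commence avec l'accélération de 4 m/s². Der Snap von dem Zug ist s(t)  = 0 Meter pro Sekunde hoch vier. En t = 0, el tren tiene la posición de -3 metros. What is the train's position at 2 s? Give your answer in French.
Pour résoudre ceci, nous devons prendre 4 primitives de notre équation du snap s(t) = 0. En intégrant le snap et en utilisant la condition initiale j(0) = 0, nous obtenons j(t) = 0. La primitive du jerk, avec a(0) = 4, donne l'accélération: a(t) = 4. En prenant ∫a(t)dt et en appliquant v(0) = -3, nous trouvons v(t) = 4·t - 3. En intégrant la vitesse et en utilisant la condition initiale x(0) = -3, nous obtenons x(t) = 2·t^2 - 3·t - 3. De l'équation de la position x(t) = 2·t^2 - 3·t - 3, nous substituons t = 2 pour obtenir x = -1.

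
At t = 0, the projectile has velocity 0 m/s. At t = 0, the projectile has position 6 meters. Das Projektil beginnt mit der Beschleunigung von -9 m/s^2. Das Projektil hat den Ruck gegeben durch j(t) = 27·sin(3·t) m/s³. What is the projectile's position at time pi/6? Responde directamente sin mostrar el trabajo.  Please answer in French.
x(pi/6) = 5.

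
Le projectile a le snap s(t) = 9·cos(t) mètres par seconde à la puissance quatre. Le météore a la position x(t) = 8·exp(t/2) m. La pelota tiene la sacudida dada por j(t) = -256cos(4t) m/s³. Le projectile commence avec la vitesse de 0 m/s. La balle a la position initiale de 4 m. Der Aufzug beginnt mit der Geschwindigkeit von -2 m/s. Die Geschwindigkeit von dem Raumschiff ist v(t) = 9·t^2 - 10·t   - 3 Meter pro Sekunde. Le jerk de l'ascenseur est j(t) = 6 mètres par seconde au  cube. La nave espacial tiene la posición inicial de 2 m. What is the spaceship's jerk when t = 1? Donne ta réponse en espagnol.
Debemos derivar nuestra ecuación de la velocidad v(t) = 9·t^2 - 10·t - 3 2 veces. Tomando d/dt de v(t), encontramos a(t) = 18·t - 10. Tomando d/dt de a(t), encontramos j(t) = 18. De la ecuación de la sacudida j(t) = 18, sustituimos t = 1 para obtener j = 18.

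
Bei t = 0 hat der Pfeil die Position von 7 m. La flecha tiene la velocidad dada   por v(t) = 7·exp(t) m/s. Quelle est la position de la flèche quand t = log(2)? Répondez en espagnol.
Para resolver esto, necesitamos tomar 1 integral de nuestra ecuación de la velocidad v(t) = 7·exp(t). La antiderivada de la velocidad es la posición. Usando x(0) = 7, obtenemos x(t) = 7·exp(t). Usando x(t) = 7·exp(t) y sustituyendo t = log(2), encontramos x = 14.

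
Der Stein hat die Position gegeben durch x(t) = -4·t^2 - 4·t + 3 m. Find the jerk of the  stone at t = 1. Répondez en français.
Nous devons dériver notre équation de la position x(t) = -4·t^2 - 4·t + 3 3 fois. En dérivant la position, nous obtenons la vitesse: v(t) = -8·t - 4. En dérivant la vitesse, nous obtenons l'accélération: a(t) = -8. La dérivée de l'accélération donne le jerk: j(t) = 0. Nous avons le jerk j(t) = 0. En substituant t = 1: j(1) = 0.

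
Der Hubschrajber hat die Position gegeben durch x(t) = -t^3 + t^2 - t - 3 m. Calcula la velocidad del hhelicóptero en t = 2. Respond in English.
We must differentiate our position equation x(t) = -t^3 + t^2 - t - 3 1 time. Taking d/dt of x(t), we find v(t) = -3·t^2 + 2·t - 1. Using v(t) = -3·t^2 + 2·t - 1 and substituting t = 2, we find v = -9.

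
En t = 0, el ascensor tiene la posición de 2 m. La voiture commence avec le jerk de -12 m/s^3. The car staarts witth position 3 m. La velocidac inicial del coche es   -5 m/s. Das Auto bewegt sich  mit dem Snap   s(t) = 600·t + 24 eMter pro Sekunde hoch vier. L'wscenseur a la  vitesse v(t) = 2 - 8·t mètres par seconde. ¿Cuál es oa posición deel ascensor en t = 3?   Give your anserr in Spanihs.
Partiendo de la velocidad v(t) = 2 - 8·t, tomamos 1 integral. Integrando la velocidad y usando la condición inicial x(0) = 2, obtenemos x(t) = -4·t^2 + 2·t + 2. Tenemos la posición x(t) = -4·t^2 + 2·t + 2. Sustituyendo t = 3: x(3) = -28.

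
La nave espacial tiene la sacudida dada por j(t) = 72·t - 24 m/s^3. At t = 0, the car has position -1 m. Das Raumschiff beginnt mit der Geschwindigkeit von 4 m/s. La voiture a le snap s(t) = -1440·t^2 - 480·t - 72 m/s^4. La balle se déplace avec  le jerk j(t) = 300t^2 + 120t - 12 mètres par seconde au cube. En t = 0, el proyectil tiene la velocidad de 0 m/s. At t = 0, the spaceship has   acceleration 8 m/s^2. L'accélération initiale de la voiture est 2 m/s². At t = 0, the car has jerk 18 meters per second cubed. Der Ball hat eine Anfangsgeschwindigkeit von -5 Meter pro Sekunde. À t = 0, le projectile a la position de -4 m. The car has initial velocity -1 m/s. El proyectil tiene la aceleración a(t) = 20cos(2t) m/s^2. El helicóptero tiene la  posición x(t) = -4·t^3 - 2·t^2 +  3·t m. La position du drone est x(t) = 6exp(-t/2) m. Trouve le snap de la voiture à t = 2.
Nous avons le snap s(t) = -1440·t^2 - 480·t - 72. En substituant t = 2: s(2) = -6792.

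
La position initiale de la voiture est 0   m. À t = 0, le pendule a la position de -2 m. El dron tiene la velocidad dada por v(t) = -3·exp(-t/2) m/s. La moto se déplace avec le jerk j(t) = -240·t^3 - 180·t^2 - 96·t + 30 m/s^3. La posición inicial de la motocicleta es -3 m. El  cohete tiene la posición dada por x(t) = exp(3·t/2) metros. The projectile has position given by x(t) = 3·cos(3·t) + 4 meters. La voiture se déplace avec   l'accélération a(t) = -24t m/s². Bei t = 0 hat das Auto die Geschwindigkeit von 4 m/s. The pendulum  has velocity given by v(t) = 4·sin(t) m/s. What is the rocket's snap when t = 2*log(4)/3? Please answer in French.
Pour résoudre ceci, nous devons prendre 4 dérivées de notre équation de la position x(t) = exp(3·t/2). En prenant d/dt de x(t), nous trouvons v(t) = 3·exp(3·t/2)/2. La dérivée de la vitesse donne l'accélération: a(t) = 9·exp(3·t/2)/4. La dérivée de l'accélération donne le jerk: j(t) = 27·exp(3·t/2)/8. En dérivant le jerk, nous obtenons le snap: s(t) = 81·exp(3·t/2)/16. De l'équation du snap s(t) = 81·exp(3·t/2)/16, nous substituons t = 2*log(4)/3 pour obtenir s = 81/4.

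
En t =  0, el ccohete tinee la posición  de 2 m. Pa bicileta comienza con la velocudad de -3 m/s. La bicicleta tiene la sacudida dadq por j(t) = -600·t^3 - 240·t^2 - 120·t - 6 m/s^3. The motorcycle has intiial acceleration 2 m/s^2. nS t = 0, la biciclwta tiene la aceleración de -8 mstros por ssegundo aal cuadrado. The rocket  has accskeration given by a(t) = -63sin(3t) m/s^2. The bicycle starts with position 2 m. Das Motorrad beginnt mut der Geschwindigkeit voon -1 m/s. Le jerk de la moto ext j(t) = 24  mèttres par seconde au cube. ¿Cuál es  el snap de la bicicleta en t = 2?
Debemos derivar nuestra ecuación de la sacudida j(t) = -600·t^3 - 240·t^2 - 120·t - 6 1 vez. Derivando la sacudida, obtenemos el snap: s(t) = -1800·t^2 - 480·t - 120. De la ecuación del snap s(t) = -1800·t^2 - 480·t - 120, sustituimos t = 2 para obtener s = -8280.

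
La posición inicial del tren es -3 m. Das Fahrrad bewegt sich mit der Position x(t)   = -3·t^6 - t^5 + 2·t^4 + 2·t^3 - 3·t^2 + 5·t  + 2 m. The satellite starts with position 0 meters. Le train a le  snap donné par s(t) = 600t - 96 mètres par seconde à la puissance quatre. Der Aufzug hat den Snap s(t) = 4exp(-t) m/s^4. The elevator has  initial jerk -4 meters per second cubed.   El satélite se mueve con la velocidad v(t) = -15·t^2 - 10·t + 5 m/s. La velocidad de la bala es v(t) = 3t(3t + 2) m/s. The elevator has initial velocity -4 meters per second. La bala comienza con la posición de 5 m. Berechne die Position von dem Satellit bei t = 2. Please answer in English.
To solve this, we need to take 1 antiderivative of our velocity equation v(t) = -15·t^2 - 10·t + 5. Finding the antiderivative of v(t) and using x(0) = 0: x(t) = -5·t^3 - 5·t^2 + 5·t. From the given position equation x(t) = -5·t^3 - 5·t^2 + 5·t, we substitute t = 2 to get x = -50.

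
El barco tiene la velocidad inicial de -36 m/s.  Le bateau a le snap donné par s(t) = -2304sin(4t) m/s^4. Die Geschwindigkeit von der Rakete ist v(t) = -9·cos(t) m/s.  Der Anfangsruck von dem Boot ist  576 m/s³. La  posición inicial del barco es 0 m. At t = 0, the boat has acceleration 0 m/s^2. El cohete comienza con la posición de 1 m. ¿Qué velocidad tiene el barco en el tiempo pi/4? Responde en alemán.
Ausgehend von dem Snap s(t) = -2304·sin(4·t), nehmen wir 3 Integrale. Das Integral von dem Snap ist der Ruck. Mit j(0) = 576 erhalten wir j(t) = 576·cos(4·t). Durch Integration von dem Ruck und Verwendung der Anfangsbedingung a(0) = 0, erhalten wir a(t) = 144·sin(4·t). Durch Integration von der Beschleunigung und Verwendung der Anfangsbedingung v(0) = -36, erhalten wir v(t) = -36·cos(4·t). Wir haben die Geschwindigkeit v(t) = -36·cos(4·t). Durch Einsetzen von t = pi/4: v(pi/4) = 36.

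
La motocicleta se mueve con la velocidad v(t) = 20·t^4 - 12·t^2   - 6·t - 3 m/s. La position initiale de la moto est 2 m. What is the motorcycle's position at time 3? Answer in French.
Nous devons intégrer notre équation de la vitesse v(t) = 20·t^4 - 12·t^2 - 6·t - 3 1 fois. La primitive de la vitesse est la position. En utilisant x(0) = 2, nous obtenons x(t) = 4·t^5 - 4·t^3 - 3·t^2 - 3·t + 2. Nous avons la position x(t) = 4·t^5 - 4·t^3 - 3·t^2 - 3·t + 2. En substituant t = 3: x(3) = 830.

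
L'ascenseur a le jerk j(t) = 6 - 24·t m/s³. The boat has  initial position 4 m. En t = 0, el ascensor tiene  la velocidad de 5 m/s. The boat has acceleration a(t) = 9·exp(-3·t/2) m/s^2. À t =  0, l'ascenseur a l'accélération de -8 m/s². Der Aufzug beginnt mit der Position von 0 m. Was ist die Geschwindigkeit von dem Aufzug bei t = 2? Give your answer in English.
To find the answer, we compute 2 antiderivatives of j(t) = 6 - 24·t. The integral of jerk, with a(0) = -8, gives acceleration: a(t) = -12·t^2 + 6·t - 8. Finding the antiderivative of a(t) and using v(0) = 5: v(t) = -4·t^3 + 3·t^2 - 8·t + 5. We have velocity v(t) = -4·t^3 + 3·t^2 - 8·t + 5. Substituting t = 2: v(2) = -31.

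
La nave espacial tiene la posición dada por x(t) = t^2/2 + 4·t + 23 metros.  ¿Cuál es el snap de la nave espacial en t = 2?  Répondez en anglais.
We must differentiate our position equation x(t) = t^2/2 + 4·t + 23 4 times. Differentiating position, we get velocity: v(t) = t + 4. The derivative of velocity gives acceleration: a(t) = 1. The derivative of acceleration gives jerk: j(t) = 0. The derivative of jerk gives snap: s(t) = 0. We have snap s(t) = 0. Substituting t = 2: s(2) = 0.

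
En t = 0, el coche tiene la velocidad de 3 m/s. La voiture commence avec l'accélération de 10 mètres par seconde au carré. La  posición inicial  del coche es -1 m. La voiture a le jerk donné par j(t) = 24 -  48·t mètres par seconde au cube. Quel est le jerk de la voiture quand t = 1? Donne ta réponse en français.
Nous avons le jerk j(t) = 24 - 48·t. En substituant t = 1: j(1) = -24.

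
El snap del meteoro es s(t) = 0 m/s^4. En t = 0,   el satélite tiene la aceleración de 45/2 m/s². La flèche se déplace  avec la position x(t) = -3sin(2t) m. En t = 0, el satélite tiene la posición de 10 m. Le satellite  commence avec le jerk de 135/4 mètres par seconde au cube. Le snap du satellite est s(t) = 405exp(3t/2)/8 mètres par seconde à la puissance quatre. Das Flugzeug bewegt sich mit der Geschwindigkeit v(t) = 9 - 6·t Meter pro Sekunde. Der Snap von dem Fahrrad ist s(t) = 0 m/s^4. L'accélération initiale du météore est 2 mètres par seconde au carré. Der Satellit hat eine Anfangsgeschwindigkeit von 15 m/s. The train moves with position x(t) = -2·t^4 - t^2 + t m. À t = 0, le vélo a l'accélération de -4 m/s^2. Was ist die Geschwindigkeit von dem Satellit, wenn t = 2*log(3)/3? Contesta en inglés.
Starting from snap s(t) = 405·exp(3·t/2)/8, we take 3 integrals. The antiderivative of snap, with j(0) = 135/4, gives jerk: j(t) = 135·exp(3·t/2)/4. Integrating jerk and using the initial condition a(0) = 45/2, we get a(t) = 45·exp(3·t/2)/2. Finding the integral of a(t) and using v(0) = 15: v(t) = 15·exp(3·t/2). Using v(t) = 15·exp(3·t/2) and substituting t = 2*log(3)/3, we find v = 45.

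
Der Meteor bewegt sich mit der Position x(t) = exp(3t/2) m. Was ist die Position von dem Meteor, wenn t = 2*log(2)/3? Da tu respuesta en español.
Usando x(t) = exp(3·t/2) y sustituyendo t = 2*log(2)/3, encontramos x = 2.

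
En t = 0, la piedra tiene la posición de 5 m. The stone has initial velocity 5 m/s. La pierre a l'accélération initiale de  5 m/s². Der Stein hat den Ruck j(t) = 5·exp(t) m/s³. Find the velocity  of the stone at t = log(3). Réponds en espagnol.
Para resolver esto, necesitamos tomar 2 antiderivadas de nuestra ecuación de la sacudida j(t) = 5·exp(t). La antiderivada de la sacudida, con a(0) = 5, da la aceleración: a(t) = 5·exp(t). La integral de la aceleración es la velocidad. Usando v(0) = 5, obtenemos v(t) = 5·exp(t). Tenemos la velocidad v(t) = 5·exp(t). Sustituyendo t = log(3): v(log(3)) = 15.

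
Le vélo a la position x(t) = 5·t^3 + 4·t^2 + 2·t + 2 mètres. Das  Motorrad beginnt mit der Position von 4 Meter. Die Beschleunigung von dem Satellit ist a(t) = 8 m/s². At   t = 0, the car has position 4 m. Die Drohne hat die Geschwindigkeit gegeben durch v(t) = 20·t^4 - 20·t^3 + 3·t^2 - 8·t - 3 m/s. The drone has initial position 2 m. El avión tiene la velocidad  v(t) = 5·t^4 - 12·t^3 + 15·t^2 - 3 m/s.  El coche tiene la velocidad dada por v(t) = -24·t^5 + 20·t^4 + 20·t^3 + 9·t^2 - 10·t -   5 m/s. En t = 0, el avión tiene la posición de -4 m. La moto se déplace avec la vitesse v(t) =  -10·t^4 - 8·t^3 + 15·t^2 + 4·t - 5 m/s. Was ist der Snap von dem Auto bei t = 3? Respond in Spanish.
Debemos derivar nuestra ecuación de la velocidad v(t) = -24·t^5 + 20·t^4 + 20·t^3 + 9·t^2 - 10·t - 5 3 veces. Tomando d/dt de v(t), encontramos a(t) = -120·t^4 + 80·t^3 + 60·t^2 + 18·t - 10. Tomando d/dt de a(t), encontramos j(t) = -480·t^3 + 240·t^2 + 120·t + 18. La derivada de la sacudida da el snap: s(t) = -1440·t^2 + 480·t + 120. Usando s(t) = -1440·t^2 + 480·t + 120 y sustituyendo t = 3, encontramos s = -11400.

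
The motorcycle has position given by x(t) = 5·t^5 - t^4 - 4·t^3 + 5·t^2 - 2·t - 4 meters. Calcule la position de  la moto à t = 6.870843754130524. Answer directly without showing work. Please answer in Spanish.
La respuesta es 73255.4613912382.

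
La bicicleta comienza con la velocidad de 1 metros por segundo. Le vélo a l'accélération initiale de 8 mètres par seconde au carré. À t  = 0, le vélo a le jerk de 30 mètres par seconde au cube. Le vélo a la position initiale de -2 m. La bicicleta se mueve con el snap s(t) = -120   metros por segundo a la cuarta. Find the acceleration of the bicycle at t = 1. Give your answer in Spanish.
Partiendo del snap s(t) = -120, tomamos 2 antiderivadas. La antiderivada del snap, con j(0) = 30, da la sacudida: j(t) = 30 - 120·t. La antiderivada de la sacudida, con a(0) = 8, da la aceleración: a(t) = -60·t^2 + 30·t + 8. Usando a(t) = -60·t^2 + 30·t + 8 y sustituyendo t = 1, encontramos a = -22.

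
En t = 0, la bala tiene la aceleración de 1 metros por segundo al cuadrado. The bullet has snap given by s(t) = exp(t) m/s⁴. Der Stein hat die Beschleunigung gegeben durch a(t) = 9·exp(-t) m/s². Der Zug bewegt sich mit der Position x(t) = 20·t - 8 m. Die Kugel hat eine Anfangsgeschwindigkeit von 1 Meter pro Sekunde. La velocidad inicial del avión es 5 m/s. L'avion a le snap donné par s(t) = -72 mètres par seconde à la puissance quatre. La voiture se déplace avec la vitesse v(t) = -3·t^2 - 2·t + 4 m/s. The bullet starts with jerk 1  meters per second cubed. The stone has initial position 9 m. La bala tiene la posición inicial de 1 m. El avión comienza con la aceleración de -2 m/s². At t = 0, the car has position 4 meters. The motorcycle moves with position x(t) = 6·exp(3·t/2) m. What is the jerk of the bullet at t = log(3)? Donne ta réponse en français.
En partant du snap s(t) = exp(t), nous prenons 1 intégrale. En prenant ∫s(t)dt et en appliquant j(0) = 1, nous trouvons j(t) = exp(t). Nous avons le jerk j(t) = exp(t). En substituant t = log(3): j(log(3)) = 3.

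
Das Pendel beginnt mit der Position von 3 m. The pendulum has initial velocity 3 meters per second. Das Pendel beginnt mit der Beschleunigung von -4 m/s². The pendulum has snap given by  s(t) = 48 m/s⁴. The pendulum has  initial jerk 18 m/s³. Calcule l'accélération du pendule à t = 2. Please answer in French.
Pour résoudre ceci, nous devons prendre 2 primitives de notre équation du snap s(t) = 48. L'intégrale du snap est le jerk. En utilisant j(0) = 18, nous obtenons j(t) = 48·t + 18. En prenant ∫j(t)dt et en appliquant a(0) = -4, nous trouvons a(t) = 24·t^2 + 18·t - 4. En utilisant a(t) = 24·t^2 + 18·t - 4 et en substituant t = 2, nous trouvons a = 128.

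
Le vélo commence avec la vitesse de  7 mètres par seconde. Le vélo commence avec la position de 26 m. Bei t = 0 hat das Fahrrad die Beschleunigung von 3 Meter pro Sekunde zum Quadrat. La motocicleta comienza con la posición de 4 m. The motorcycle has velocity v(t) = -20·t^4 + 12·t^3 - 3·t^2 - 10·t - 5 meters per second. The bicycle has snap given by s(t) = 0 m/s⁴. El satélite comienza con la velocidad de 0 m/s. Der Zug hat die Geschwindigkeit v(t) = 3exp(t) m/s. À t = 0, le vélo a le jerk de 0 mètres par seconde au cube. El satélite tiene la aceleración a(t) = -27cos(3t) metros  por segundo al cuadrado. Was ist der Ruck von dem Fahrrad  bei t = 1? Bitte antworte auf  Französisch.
Nous devons intégrer notre équation du snap s(t) = 0 1 fois. La primitive du snap est le jerk. En utilisant j(0) = 0, nous obtenons j(t) = 0. Nous avons le jerk j(t) = 0. En substituant t = 1: j(1) = 0.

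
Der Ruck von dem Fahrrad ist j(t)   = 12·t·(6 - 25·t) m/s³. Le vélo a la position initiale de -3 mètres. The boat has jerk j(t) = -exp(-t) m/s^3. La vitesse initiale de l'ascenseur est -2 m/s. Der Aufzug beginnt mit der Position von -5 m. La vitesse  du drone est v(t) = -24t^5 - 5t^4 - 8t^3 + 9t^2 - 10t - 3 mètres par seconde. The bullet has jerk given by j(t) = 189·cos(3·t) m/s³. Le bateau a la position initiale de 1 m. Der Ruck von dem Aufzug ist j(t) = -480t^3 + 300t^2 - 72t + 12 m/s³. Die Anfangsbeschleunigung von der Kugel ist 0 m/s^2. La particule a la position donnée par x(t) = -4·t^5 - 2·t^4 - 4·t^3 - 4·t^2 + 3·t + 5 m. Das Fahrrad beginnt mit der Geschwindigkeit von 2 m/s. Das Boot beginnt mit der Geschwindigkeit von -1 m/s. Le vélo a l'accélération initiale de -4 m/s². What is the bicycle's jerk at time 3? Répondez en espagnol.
Tenemos la sacudida j(t) = 12·t·(6 - 25·t). Sustituyendo t = 3: j(3) = -2484.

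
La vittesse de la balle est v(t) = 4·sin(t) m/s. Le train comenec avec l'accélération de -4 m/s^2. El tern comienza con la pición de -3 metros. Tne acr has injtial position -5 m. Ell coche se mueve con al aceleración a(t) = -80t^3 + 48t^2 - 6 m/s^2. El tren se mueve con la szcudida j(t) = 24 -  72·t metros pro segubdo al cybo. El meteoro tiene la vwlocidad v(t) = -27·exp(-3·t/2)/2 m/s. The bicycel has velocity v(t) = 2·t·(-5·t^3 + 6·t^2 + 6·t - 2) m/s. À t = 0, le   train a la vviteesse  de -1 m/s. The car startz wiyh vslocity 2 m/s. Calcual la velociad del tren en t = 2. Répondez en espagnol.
Necesitamos integrar nuestra ecuación de la sacudida j(t) = 24 - 72·t 2 veces. La antiderivada de la sacudida es la aceleración. Usando a(0) = -4, obtenemos a(t) = -36·t^2 + 24·t - 4. Integrando la aceleración y usando la condición inicial v(0) = -1, obtenemos v(t) = -12·t^3 + 12·t^2 - 4·t - 1. Usando v(t) = -12·t^3 + 12·t^2 - 4·t - 1 y sustituyendo t = 2, encontramos v = -57.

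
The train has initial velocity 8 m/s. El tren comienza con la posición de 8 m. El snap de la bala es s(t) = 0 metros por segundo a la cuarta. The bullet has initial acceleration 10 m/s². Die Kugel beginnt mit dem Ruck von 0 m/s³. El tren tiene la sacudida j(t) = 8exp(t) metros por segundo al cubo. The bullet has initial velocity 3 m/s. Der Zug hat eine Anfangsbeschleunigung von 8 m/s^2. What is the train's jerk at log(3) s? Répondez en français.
En utilisant j(t) = 8·exp(t) et en substituant t = log(3), nous trouvons j = 24.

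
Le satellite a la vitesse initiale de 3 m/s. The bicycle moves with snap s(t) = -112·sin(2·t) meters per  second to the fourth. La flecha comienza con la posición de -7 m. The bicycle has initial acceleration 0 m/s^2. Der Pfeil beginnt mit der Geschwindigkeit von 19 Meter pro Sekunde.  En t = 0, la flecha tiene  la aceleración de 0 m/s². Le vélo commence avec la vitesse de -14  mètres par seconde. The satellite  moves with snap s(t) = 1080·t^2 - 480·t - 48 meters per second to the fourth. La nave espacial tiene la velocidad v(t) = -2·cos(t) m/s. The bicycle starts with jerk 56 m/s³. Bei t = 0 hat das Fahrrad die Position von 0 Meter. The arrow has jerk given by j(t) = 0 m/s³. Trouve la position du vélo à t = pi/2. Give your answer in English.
Starting from snap s(t) = -112·sin(2·t), we take 4 integrals. Finding the antiderivative of s(t) and using j(0) = 56: j(t) = 56·cos(2·t). The integral of jerk, with a(0) = 0, gives acceleration: a(t) = 28·sin(2·t). Integrating acceleration and using the initial condition v(0) = -14, we get v(t) = -14·cos(2·t). Finding the integral of v(t) and using x(0) = 0: x(t) = -7·sin(2·t). We have position x(t) = -7·sin(2·t). Substituting t = pi/2: x(pi/2) = 0.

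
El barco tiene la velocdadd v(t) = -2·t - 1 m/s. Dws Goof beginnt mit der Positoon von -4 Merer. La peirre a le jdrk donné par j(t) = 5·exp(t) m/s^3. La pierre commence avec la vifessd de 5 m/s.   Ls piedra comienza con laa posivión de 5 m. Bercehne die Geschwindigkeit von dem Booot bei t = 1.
Wir haben die Geschwindigkeit v(t) = -2·t - 1. Durch Einsetzen von t = 1: v(1) = -3.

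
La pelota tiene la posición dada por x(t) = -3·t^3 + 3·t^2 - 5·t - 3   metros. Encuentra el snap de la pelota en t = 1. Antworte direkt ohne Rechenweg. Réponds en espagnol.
s(1) = 0.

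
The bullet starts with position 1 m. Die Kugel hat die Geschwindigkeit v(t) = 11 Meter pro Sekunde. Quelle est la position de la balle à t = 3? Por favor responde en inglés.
We need to integrate our velocity equation v(t) = 11 1 time. Taking ∫v(t)dt and applying x(0) = 1, we find x(t) = 11·t + 1. Using x(t) = 11·t + 1 and substituting t = 3, we find x = 34.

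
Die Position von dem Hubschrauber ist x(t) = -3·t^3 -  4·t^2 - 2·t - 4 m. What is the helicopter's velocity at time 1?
We must differentiate our position equation x(t) = -3·t^3 - 4·t^2 - 2·t - 4 1 time. Differentiating position, we get velocity: v(t) = -9·t^2 - 8·t - 2. Using v(t) = -9·t^2 - 8·t - 2 and substituting t = 1, we find v = -19.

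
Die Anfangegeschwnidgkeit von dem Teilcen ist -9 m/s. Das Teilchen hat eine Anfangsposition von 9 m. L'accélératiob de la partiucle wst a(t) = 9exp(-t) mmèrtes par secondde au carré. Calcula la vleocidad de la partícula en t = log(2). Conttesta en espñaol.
Partiendo de la aceleración a(t) = 9·exp(-t), tomamos 1 integral. Integrando la aceleración y usando la condición inicial v(0) = -9, obtenemos v(t) = -9·exp(-t). De la ecuación de la velocidad v(t) = -9·exp(-t), sustituimos t = log(2) para obtener v = -9/2.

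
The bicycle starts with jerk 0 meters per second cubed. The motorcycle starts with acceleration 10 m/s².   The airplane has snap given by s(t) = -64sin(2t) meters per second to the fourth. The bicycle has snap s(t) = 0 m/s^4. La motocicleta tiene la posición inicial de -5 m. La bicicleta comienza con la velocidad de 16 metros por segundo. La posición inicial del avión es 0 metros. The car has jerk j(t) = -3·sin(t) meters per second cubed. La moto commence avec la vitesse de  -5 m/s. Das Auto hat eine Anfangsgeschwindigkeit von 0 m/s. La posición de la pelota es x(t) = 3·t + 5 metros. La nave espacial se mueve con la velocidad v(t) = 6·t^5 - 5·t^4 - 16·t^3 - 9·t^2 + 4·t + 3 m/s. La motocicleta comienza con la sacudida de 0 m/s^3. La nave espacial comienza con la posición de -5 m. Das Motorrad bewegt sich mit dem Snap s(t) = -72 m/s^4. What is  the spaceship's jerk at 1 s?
We must differentiate our velocity equation v(t) = 6·t^5 - 5·t^4 - 16·t^3 - 9·t^2 + 4·t + 3 2 times. Differentiating velocity, we get acceleration: a(t) = 30·t^4 - 20·t^3 - 48·t^2 - 18·t + 4. The derivative of acceleration gives jerk: j(t) = 120·t^3 - 60·t^2 - 96·t - 18. From the given jerk equation j(t) = 120·t^3 - 60·t^2 - 96·t - 18, we substitute t = 1 to get j = -54.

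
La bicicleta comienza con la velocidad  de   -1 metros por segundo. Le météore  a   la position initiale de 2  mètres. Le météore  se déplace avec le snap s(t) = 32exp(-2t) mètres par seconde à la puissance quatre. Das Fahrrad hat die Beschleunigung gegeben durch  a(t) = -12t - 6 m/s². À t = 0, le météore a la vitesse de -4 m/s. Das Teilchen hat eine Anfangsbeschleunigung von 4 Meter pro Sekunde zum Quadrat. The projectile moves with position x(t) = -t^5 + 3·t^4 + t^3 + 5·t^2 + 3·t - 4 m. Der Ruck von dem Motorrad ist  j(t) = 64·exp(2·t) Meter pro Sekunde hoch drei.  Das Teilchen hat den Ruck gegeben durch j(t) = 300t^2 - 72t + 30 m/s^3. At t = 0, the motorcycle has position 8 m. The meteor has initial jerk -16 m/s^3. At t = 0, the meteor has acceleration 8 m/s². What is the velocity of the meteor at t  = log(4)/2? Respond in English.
To find the answer, we compute 3 integrals of s(t) = 32·exp(-2·t). Taking ∫s(t)dt and applying j(0) = -16, we find j(t) = -16·exp(-2·t). The antiderivative of jerk, with a(0) = 8, gives acceleration: a(t) = 8·exp(-2·t). Finding the antiderivative of a(t) and using v(0) = -4: v(t) = -4·exp(-2·t). From the given velocity equation v(t) = -4·exp(-2·t), we substitute t = log(4)/2 to get v = -1.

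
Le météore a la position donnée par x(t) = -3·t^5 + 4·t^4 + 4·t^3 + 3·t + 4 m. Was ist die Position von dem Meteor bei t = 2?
Mit x(t) = -3·t^5 + 4·t^4 + 4·t^3 + 3·t + 4 und Einsetzen von t = 2, finden wir x = 10.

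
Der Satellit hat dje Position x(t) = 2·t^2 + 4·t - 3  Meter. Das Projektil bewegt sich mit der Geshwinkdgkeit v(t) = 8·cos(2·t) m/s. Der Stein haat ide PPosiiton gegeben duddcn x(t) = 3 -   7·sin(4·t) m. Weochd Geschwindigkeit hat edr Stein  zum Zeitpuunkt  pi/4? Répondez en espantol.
Partiendo de la posición x(t) = 3 - 7·sin(4·t), tomamos 1 derivada. Derivando la posición, obtenemos la velocidad: v(t) = -28·cos(4·t). Usando v(t) = -28·cos(4·t) y sustituyendo t = pi/4, encontramos v = 28.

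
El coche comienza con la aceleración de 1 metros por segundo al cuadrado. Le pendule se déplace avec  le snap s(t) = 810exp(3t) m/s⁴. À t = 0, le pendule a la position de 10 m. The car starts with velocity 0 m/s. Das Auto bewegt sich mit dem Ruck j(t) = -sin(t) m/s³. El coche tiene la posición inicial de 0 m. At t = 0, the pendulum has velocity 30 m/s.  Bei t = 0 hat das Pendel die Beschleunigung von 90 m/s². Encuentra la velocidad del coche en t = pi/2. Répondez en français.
Pour résoudre ceci, nous devons prendre 2 primitives de notre équation du jerk j(t) = -sin(t). L'intégrale du jerk est l'accélération. En utilisant a(0) = 1, nous obtenons a(t) = cos(t). La primitive de l'accélération est la vitesse. En utilisant v(0) = 0, nous obtenons v(t) = sin(t). Nous avons la vitesse v(t) = sin(t). En substituant t = pi/2: v(pi/2) = 1.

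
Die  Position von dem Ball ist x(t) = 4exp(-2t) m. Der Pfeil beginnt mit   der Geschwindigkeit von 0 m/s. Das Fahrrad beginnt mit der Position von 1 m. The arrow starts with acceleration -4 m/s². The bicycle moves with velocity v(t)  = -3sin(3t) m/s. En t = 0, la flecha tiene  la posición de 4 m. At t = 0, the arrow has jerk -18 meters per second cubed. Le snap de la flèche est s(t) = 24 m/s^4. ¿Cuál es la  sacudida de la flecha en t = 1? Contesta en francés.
Nous devons intégrer notre équation du snap s(t) = 24 1 fois. En prenant ∫s(t)dt et en appliquant j(0) = -18, nous trouvons j(t) = 24·t - 18. De l'équation du jerk j(t) = 24·t - 18, nous substituons t = 1 pour obtenir j = 6.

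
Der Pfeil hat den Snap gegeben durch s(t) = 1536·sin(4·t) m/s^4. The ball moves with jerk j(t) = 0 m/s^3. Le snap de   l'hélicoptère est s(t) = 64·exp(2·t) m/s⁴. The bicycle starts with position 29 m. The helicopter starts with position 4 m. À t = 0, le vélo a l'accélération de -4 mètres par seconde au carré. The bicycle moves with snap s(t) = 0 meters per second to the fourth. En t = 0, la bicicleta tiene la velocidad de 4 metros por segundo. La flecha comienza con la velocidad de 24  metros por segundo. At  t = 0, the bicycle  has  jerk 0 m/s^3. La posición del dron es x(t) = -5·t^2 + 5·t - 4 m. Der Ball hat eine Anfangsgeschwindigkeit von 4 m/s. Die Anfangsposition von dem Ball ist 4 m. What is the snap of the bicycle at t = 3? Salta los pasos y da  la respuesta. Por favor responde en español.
s(3) = 0.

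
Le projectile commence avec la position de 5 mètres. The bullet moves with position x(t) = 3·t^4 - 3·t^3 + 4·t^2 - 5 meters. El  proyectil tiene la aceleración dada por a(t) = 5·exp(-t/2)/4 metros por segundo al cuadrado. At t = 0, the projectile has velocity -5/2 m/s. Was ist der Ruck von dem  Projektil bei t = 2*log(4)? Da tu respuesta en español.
Partiendo de la aceleración a(t) = 5·exp(-t/2)/4, tomamos 1 derivada. La derivada de la aceleración da la sacudida: j(t) = -5·exp(-t/2)/8. Usando j(t) = -5·exp(-t/2)/8 y sustituyendo t = 2*log(4), encontramos j = -5/32.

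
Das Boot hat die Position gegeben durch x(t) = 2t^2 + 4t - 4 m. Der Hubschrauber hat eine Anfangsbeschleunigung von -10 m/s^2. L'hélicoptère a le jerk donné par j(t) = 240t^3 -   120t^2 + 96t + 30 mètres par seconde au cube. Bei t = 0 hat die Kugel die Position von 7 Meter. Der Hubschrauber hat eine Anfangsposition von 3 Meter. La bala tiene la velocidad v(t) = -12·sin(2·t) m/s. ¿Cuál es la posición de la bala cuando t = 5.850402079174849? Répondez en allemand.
Wir müssen unsere Gleichung für die Geschwindigkeit v(t) = -12·sin(2·t) 1-mal integrieren. Mit ∫v(t)dt und Anwendung von x(0) = 7, finden wir x(t) = 6·cos(2·t) + 1. Aus der Gleichung für die Position x(t) = 6·cos(2·t) + 1, setzen wir t = 5.850402079174849 ein und erhalten x = 4.88925330795048.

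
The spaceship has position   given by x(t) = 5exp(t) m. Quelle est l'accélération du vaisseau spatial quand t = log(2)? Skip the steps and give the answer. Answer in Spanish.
a(log(2)) = 10.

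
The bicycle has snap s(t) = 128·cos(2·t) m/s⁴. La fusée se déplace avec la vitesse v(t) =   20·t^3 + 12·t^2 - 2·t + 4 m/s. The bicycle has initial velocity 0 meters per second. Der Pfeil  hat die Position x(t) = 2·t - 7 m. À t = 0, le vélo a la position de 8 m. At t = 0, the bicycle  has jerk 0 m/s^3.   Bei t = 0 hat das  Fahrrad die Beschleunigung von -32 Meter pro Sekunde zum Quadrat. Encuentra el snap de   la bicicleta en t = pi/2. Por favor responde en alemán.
Aus der Gleichung für den Snap s(t) = 128·cos(2·t), setzen wir t = pi/2 ein und erhalten s = -128.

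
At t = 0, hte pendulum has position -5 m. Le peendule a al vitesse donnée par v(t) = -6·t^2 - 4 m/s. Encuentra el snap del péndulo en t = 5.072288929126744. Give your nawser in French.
En partant de la vitesse v(t) = -6·t^2 - 4, nous prenons 3 dérivées. La dérivée de la vitesse donne l'accélération: a(t) = -12·t. La dérivée de l'accélération donne le jerk: j(t) = -12. En prenant d/dt de j(t), nous trouvons s(t) = 0. Nous avons le snap s(t) = 0. En substituant t = 5.072288929126744: s(5.072288929126744) = 0.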